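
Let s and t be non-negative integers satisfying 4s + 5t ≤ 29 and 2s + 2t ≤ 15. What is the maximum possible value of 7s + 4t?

49

The continuous relaxation peaks at (7.25, 0) with value 50.75; rounding to a feasible lattice point costs some objective.
(s,t)=(7,0): 4·7+5·0=28≤29, 2·7+2·0=14≤15, objective 49.
(s,t)=(6,1): 4·6+5·1=29≤29, 2·6+2·1=14≤15, objective 46.
(s,t)=(6,0): 4·6+5·0=24≤29, 2·6+2·0=12≤15, objective 42.
The best lattice point is (7,0), giving 49.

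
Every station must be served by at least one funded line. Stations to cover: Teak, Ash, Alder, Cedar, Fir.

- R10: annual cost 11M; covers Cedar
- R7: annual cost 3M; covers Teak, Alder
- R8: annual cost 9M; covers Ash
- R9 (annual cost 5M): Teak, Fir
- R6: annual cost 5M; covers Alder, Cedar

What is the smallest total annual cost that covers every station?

This is an integer covering problem.
Choose R8, R9, and R6: together they cover Teak, Ash, Alder, Cedar, Fir — every station.
Total annual cost: 9 + 5 + 5 = 19.

19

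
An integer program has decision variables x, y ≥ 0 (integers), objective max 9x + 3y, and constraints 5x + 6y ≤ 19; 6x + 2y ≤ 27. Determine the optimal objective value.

27

The continuous relaxation peaks at (3.8, 0) with value 34.20; rounding to a feasible lattice point costs some objective.
(x,y)=(3,0): 5·3+6·0=15≤19, 6·3+2·0=18≤27, objective 27.
(x,y)=(2,1): 5·2+6·1=16≤19, 6·2+2·1=14≤27, objective 21.
(x,y)=(2,0): 5·2+6·0=10≤19, 6·2+2·0=12≤27, objective 18.
Maximum is 27 at (x,y)=(3,0).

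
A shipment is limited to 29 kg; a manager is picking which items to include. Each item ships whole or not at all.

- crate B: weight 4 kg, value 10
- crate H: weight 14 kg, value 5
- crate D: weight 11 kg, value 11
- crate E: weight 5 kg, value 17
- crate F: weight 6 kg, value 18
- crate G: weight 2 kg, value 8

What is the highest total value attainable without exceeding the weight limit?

64

Allowing fractional choices, the relaxed optimum would be about 64.4, but items are indivisible.
crate B + crate D + crate E + crate F: weight 4 + 11 + 5 + 6 = 26 ≤ 29, value 10 + 11 + 17 + 18 = 56.
crate B + crate D + crate E + crate F + crate G: weight 4 + 11 + 5 + 6 + 2 = 28 ≤ 29, value 10 + 11 + 17 + 18 + 8 = 64.
Best is crate B, crate D, crate E, crate F, and crate G with total value 64.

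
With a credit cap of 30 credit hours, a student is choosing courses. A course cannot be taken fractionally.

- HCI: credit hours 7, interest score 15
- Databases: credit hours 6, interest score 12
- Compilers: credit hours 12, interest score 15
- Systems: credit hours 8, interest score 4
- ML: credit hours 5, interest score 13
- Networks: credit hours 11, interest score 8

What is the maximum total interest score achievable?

HCI + Databases + Compilers + ML: credit hours 7 + 6 + 12 + 5 = 30 ≤ 30, interest score 15 + 12 + 15 + 13 = 55.
HCI + Databases + ML + Networks: credit hours 7 + 6 + 5 + 11 = 29 ≤ 30, interest score 15 + 12 + 13 + 8 = 48.
Best is HCI, Databases, Compilers, and ML with total interest score 55.

55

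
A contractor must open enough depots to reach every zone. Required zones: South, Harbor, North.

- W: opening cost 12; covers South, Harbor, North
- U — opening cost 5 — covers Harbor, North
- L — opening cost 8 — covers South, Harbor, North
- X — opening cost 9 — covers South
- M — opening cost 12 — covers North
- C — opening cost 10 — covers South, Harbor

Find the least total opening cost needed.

This is a weighted set-cover instance.
The greedy cost-per-new-zone heuristic would pick U and L for 13, but a cheaper cover exists.
L alone covers South, Harbor, North — every zone.
Total opening cost: 8.
No cover costs less than 8.

8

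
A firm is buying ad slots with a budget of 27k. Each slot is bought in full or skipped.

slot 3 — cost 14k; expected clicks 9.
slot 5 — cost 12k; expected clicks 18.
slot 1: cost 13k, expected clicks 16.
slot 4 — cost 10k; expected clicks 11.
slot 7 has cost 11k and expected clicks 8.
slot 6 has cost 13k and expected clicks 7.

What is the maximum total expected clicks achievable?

34

slot 5 + slot 4: cost 12 + 10 = 22 ≤ 27, expected clicks 18 + 11 = 29.
slot 5 + slot 1: cost 12 + 13 = 25 ≤ 27, expected clicks 18 + 16 = 34.
Best is slot 5 and slot 1 with total expected clicks 34.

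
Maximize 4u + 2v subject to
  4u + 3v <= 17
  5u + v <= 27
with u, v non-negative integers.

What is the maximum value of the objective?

Relaxing integrality, the LP optimum is 17.00 at (u,v) = (4.25, 0), which is not an integer point.
(u,v)=(4,0) is feasible, giving 16.
(u,v)=(3,1) is feasible, giving 14.
(u,v)=(3,0) is feasible, giving 12.
Maximum is 16 at (u,v)=(4,0).

16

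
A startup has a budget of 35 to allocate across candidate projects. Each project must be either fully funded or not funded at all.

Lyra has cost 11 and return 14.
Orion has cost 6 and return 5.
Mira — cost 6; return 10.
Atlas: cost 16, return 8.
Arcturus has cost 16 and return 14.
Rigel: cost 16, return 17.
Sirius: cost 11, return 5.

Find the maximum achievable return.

Lyra + Mira + Arcturus: cost 11 + 6 + 16 = 33 ≤ 35, return 14 + 10 + 14 = 38.
Lyra + Mira + Rigel: cost 11 + 6 + 16 = 33 ≤ 35, return 14 + 10 + 17 = 41.
Lyra + Orion + Rigel: cost 11 + 6 + 16 = 33 ≤ 35, return 14 + 5 + 17 = 36.
Best is Lyra, Mira, and Rigel with total return 41.

41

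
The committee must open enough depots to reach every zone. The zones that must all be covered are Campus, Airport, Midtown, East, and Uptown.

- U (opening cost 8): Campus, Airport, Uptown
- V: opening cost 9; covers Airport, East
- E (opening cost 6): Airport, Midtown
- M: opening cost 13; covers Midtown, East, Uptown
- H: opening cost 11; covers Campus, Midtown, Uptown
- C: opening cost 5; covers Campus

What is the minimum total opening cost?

20

The greedy cost-per-new-zone heuristic would pick U, E, and V for 23, but a cheaper cover exists.
Choose V and H: together they cover Campus, Airport, Midtown, East, Uptown — every zone.
Total opening cost: 9 + 11 = 20.
No cover costs less than 20.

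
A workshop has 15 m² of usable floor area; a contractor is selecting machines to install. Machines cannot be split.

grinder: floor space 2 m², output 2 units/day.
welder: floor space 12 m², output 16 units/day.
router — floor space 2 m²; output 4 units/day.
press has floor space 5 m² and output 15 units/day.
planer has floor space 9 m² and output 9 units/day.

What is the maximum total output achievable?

Allowing fractional choices, the relaxed optimum would be about 29.7, but machines are indivisible.
grinder + router + press: floor space 2 + 2 + 5 = 9 ≤ 15, output 2 + 4 + 15 = 21.
press + planer: floor space 5 + 9 = 14 ≤ 15, output 15 + 9 = 24.
Best is press and planer with total output 24.

24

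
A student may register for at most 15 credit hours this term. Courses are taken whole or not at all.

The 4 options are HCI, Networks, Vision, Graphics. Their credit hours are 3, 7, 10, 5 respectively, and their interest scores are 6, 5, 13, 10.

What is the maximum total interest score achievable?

Allowing fractional choices, the relaxed optimum would be about 25.1, but courses are indivisible.
HCI + Networks + Graphics: credit hours 3 + 7 + 5 = 15 ≤ 15, interest score 6 + 5 + 10 = 21.
HCI + Vision: credit hours 3 + 10 = 13 ≤ 15, interest score 6 + 13 = 19.
Vision + Graphics: credit hours 10 + 5 = 15 ≤ 15, interest score 13 + 10 = 23.
Best is Vision and Graphics with total interest score 23.

23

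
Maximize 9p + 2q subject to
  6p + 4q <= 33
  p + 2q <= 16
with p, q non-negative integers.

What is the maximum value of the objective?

45

(p,q)=(5,0): 6·5+4·0=30≤33, 1·5+2·0=5≤16, objective 45.
(p,q)=(4,1): 6·4+4·1=28≤33, 1·4+2·1=6≤16, objective 38.
(p,q)=(4,0): 6·4+4·0=24≤33, 1·4+2·0=4≤16, objective 36.
Maximum is 45 at (p,q)=(5,0).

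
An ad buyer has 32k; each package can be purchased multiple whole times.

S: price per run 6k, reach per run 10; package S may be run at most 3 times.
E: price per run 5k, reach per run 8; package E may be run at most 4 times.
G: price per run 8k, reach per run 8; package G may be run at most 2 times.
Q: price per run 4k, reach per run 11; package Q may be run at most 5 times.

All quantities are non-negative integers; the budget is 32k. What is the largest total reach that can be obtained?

Take 2×S and 5×Q: price 32 ≤ 32, reach 2·10 + 5·11 = 75.
Q has the best ratio (11/4) and is taken to its limit of 5; remaining capacity is filled optimally with the others.

75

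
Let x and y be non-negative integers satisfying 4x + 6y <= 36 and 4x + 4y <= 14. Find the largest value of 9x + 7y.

27

(x,y)=(3,0) is feasible, giving 27.
(x,y)=(2,1) is feasible, giving 25.
The best lattice point is (3,0), giving 27.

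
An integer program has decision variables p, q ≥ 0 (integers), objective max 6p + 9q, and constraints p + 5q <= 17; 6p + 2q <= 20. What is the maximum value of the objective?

Relaxing integrality, the LP optimum is 40.50 at (p,q) = (2.36, 2.93), which is not an integer point.
(p,q)=(2,3): 1·2+5·3=17≤17, 6·2+2·3=18≤20, objective 39.
(p,q)=(1,3): 1·1+5·3=16≤17, 6·1+2·3=12≤20, objective 33.
(p,q)=(2,2): 1·2+5·2=12≤17, 6·2+2·2=16≤20, objective 30.
The best lattice point is (2,3), giving 39.

39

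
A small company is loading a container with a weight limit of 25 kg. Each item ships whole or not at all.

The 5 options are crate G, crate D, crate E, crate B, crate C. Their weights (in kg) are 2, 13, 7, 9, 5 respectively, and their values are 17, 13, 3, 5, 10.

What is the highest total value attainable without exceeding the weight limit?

This is a 0-1 knapsack instance.
crate G + crate E + crate B + crate C: weight 2 + 7 + 9 + 5 = 23 ≤ 25, value 17 + 3 + 5 + 10 = 35.
crate G + crate D + crate B: weight 2 + 13 + 9 = 24 ≤ 25, value 17 + 13 + 5 = 35.
crate G + crate D + crate C: weight 2 + 13 + 5 = 20 ≤ 25, value 17 + 13 + 10 = 40.
Best is crate G, crate D, and crate C with total value 40.

40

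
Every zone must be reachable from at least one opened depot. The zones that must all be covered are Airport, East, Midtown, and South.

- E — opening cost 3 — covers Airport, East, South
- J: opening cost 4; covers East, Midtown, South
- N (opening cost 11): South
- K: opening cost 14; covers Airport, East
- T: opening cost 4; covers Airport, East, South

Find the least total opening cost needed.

7

This is an integer covering problem.
Choose E and J: together they cover Airport, East, Midtown, South — every zone.
Total opening cost: 3 + 4 = 7.
No cover costs less than 7.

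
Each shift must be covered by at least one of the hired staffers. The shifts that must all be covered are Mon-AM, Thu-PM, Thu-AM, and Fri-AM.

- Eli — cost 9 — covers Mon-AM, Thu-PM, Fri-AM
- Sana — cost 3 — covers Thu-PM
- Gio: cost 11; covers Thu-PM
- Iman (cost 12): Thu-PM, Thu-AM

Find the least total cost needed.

21

Choose Eli and Iman: together they cover Mon-AM, Thu-PM, Thu-AM, Fri-AM — every shift.
Total cost: 9 + 12 = 21.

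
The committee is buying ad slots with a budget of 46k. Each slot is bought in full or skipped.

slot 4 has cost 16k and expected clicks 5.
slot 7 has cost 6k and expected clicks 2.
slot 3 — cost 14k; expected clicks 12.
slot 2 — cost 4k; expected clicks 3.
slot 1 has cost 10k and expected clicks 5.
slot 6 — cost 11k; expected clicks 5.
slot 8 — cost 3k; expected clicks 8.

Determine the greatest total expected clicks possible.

slot 7 + slot 3 + slot 1 + slot 6 + slot 8: cost 6 + 14 + 10 + 11 + 3 = 44 ≤ 46, expected clicks 2 + 12 + 5 + 5 + 8 = 32.
slot 3 + slot 2 + slot 1 + slot 6 + slot 8: cost 14 + 4 + 10 + 11 + 3 = 42 ≤ 46, expected clicks 12 + 3 + 5 + 5 + 8 = 33.
slot 7 + slot 3 + slot 2 + slot 1 + slot 8: cost 6 + 14 + 4 + 10 + 3 = 37 ≤ 46, expected clicks 2 + 12 + 3 + 5 + 8 = 30.
Best is slot 3, slot 2, slot 1, slot 6, and slot 8 with total expected clicks 33.

33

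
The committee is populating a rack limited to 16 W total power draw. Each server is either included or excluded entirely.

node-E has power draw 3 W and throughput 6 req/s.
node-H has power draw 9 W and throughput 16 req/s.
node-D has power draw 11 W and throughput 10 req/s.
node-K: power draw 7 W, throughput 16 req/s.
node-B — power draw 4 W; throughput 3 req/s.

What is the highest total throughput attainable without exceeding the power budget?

This is an integer program with binary decision variables.
Allowing fractional choices, the relaxed optimum would be about 32.7, but servers are indivisible.
node-H + node-K: power draw 9 + 7 = 16 ≤ 16, throughput 16 + 16 = 32.
node-E + node-K + node-B: power draw 3 + 7 + 4 = 14 ≤ 16, throughput 6 + 16 + 3 = 25.
node-E + node-H + node-B: power draw 3 + 9 + 4 = 16 ≤ 16, throughput 6 + 16 + 3 = 25.
Best is node-H and node-K with total throughput 32.

32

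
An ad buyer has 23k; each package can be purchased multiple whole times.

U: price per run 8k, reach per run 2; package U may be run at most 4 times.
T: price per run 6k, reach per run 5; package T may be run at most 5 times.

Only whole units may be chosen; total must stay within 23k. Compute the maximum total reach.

15

This is a bounded integer knapsack.
T has the best ratio (5/6); taking only T gives at most 3×5 = 15 (stopped by the price limit).
Optimal: 3×T: price 18 ≤ 23, reach 3·5 = 15.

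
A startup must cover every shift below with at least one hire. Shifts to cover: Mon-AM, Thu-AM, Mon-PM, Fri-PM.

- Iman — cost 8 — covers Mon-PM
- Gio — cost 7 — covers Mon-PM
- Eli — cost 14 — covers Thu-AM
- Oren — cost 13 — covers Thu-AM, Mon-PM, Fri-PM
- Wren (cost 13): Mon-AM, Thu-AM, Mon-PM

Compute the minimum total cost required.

Choose Oren and Wren: together they cover Mon-AM, Thu-AM, Mon-PM, Fri-PM — every shift.
Total cost: 13 + 13 = 26.
No cover costs less than 26.

26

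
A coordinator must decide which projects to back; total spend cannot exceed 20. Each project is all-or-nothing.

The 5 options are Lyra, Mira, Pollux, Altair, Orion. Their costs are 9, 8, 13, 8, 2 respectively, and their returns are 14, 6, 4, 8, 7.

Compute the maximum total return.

29

Lyra + Mira + Orion: cost 9 + 8 + 2 = 19 ≤ 20, return 14 + 6 + 7 = 27.
Lyra + Altair + Orion: cost 9 + 8 + 2 = 19 ≤ 20, return 14 + 8 + 7 = 29.
Best is Lyra, Altair, and Orion with total return 29.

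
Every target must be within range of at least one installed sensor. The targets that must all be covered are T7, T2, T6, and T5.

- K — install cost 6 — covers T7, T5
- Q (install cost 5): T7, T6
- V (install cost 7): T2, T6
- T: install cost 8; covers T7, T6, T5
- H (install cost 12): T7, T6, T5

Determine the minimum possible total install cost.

13

The greedy cost-per-new-target heuristic would pick Q, K, and V for 18, but a cheaper cover exists.
Choose K and V: together they cover T7, T2, T6, T5 — every target.
Total install cost: 6 + 7 = 13.
No cover costs less than 13.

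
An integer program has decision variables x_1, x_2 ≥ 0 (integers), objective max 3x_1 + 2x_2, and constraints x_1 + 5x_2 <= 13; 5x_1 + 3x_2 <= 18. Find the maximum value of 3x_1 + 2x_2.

11

The continuous relaxation peaks at (2.32, 2.14) with value 11.23; rounding to a feasible lattice point costs some objective.
(x_1,x_2)=(3,1): 1·3+5·1=8≤13, 5·3+3·1=18≤18, objective 11.
(x_1,x_2)=(2,2): 1·2+5·2=12≤13, 5·2+3·2=16≤18, objective 10.
(x_1,x_2)=(3,0): 1·3+5·0=3≤13, 5·3+3·0=15≤18, objective 9.
Maximum is 11 at (x_1,x_2)=(3,1).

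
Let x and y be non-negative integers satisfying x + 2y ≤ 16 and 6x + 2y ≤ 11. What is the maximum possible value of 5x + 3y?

15

Relaxing integrality, the LP optimum is 16.50 at (x,y) = (0, 5.5), which is not an integer point.
(x,y)=(0,5): 1·0+2·5=10≤16, 6·0+2·5=10≤11, objective 15.
(x,y)=(0,4): 1·0+2·4=8≤16, 6·0+2·4=8≤11, objective 12.
The best lattice point is (0,5), giving 15.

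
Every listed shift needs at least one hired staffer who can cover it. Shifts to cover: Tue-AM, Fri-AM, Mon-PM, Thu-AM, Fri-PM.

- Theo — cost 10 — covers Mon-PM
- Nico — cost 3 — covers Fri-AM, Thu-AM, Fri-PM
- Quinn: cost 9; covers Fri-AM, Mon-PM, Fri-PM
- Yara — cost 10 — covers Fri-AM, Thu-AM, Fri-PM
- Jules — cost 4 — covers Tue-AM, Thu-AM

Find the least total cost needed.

The greedy cost-per-new-shift heuristic would pick Nico, Jules, and Quinn for 16, but a cheaper cover exists.
Choose Quinn and Jules: together they cover Tue-AM, Fri-AM, Mon-PM, Thu-AM, Fri-PM — every shift.
Total cost: 9 + 4 = 13.
No cover costs less than 13.

13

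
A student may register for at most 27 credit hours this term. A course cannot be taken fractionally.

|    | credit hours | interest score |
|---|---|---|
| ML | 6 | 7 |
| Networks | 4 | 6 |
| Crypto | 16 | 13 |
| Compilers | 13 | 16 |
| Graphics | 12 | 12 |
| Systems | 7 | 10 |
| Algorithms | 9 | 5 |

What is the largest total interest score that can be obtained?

33

Allowing fractional choices, the relaxed optimum would be about 35.5, but courses are indivisible.
ML + Compilers + Systems: credit hours 6 + 13 + 7 = 26 ≤ 27, interest score 7 + 16 + 10 = 33.
Networks + Compilers + Systems: credit hours 4 + 13 + 7 = 24 ≤ 27, interest score 6 + 16 + 10 = 32.
Best is ML, Compilers, and Systems with total interest score 33.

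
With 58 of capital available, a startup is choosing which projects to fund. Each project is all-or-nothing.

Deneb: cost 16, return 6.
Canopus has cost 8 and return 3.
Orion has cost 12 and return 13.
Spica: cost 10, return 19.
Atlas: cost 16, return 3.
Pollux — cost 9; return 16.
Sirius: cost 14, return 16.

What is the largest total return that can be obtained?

67

Allowing fractional choices, the relaxed optimum would be about 68.9, but projects are indivisible.
Orion + Spica + Pollux + Sirius: cost 12 + 10 + 9 + 14 = 45 ≤ 58, return 13 + 19 + 16 + 16 = 64.
Deneb + Canopus + Spica + Pollux + Sirius: cost 16 + 8 + 10 + 9 + 14 = 57 ≤ 58, return 6 + 3 + 19 + 16 + 16 = 60.
Canopus + Orion + Spica + Pollux + Sirius: cost 8 + 12 + 10 + 9 + 14 = 53 ≤ 58, return 3 + 13 + 19 + 16 + 16 = 67.
Best is Canopus, Orion, Spica, Pollux, and Sirius with total return 67.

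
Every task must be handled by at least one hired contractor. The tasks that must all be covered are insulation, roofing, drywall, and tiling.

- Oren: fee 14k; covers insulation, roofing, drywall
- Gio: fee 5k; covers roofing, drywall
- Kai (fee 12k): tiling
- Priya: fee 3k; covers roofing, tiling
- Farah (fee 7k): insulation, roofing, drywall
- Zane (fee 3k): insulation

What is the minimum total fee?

The greedy cost-per-new-task heuristic would pick Priya, Zane, and Gio for 11, but a cheaper cover exists.
Choose Priya and Farah: together they cover insulation, roofing, drywall, tiling — every task.
Total fee: 3 + 7 = 10.
No cover costs less than 10.

10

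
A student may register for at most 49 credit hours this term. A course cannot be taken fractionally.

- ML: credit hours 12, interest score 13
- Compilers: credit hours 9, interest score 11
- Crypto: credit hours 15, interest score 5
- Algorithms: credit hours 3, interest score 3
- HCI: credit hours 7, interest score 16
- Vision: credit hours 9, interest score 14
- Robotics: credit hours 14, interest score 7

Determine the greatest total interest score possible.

ML + Compilers + HCI + Vision: credit hours 12 + 9 + 7 + 9 = 37 ≤ 49, interest score 13 + 11 + 16 + 14 = 54.
ML + Compilers + Algorithms + HCI + Vision: credit hours 12 + 9 + 3 + 7 + 9 = 40 ≤ 49, interest score 13 + 11 + 3 + 16 + 14 = 57.
Best is ML, Compilers, Algorithms, HCI, and Vision with total interest score 57.

57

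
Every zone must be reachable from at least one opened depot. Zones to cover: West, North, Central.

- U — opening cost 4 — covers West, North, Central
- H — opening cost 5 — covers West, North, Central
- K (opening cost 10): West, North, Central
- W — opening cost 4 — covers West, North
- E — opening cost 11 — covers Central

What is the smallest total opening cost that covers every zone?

U alone covers West, North, Central — every zone.
Total opening cost: 4.
No cover costs less than 4.

4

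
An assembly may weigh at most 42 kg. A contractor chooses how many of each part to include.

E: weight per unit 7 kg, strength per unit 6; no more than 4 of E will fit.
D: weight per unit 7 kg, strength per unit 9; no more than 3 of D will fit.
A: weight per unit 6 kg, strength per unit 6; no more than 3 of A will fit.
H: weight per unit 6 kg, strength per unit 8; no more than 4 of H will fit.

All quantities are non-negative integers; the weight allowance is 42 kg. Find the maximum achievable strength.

51

Take 3×D and 3×H: weight 39 ≤ 42, strength 3·9 + 3·8 = 51.
No other integer combination yields more.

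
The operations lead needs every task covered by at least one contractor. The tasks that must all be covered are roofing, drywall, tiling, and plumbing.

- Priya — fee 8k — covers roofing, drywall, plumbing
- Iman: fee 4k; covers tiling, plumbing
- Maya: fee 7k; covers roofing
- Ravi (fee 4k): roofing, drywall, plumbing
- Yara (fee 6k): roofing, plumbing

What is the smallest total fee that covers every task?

Choose Iman and Ravi: together they cover roofing, drywall, tiling, plumbing — every task.
Total fee: 4 + 4 = 8.

8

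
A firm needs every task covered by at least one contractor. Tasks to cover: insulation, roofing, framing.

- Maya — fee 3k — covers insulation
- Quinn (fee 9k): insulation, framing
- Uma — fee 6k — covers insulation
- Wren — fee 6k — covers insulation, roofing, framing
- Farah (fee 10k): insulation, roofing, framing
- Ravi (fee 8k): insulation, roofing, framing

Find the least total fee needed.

6

Wren alone covers insulation, roofing, framing — every task.
Total fee: 6.
No cover costs less than 6.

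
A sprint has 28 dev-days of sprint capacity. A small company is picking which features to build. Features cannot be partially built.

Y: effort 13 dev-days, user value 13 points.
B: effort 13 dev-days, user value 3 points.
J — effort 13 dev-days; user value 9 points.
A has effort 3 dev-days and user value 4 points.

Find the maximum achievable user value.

Allowing fractional choices, the relaxed optimum would be about 25.3, but features are indivisible.
Y + J: effort 13 + 13 = 26 ≤ 28, user value 13 + 9 = 22.
Y + B: effort 13 + 13 = 26 ≤ 28, user value 13 + 3 = 16.
Y + A: effort 13 + 3 = 16 ≤ 28, user value 13 + 4 = 17.
Best is Y and J with total user value 22.

22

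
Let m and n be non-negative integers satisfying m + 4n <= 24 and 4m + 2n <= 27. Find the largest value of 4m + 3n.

31

Relaxing integrality, the LP optimum is 31.93 at (m,n) = (4.29, 4.93), which is not an integer point.
(m,n)=(4,5): 1·4+4·5=24≤24, 4·4+2·5=26≤27, objective 31.
(m,n)=(5,3): 1·5+4·3=17≤24, 4·5+2·3=26≤27, objective 29.
(m,n)=(4,4): 1·4+4·4=20≤24, 4·4+2·4=24≤27, objective 28.
Maximum is 31 at (m,n)=(4,5).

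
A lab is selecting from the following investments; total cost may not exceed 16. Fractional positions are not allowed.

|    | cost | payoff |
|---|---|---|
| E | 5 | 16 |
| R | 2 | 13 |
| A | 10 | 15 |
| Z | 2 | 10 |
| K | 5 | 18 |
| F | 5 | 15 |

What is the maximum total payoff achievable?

Allowing fractional choices, the relaxed optimum would be about 63.0, but investments are indivisible.
R + Z + K + F: cost 2 + 2 + 5 + 5 = 14 ≤ 16, payoff 13 + 10 + 18 + 15 = 56.
E + R + Z + K: cost 5 + 2 + 2 + 5 = 14 ≤ 16, payoff 16 + 13 + 10 + 18 = 57.
Best is E, R, Z, and K with total payoff 57.

57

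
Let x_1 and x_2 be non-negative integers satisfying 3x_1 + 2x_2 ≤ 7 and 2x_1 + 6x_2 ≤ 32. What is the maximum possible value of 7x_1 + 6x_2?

Relaxing integrality, the LP optimum is 21.00 at (x_1,x_2) = (0, 3.5), which is not an integer point.
(x_1,x_2)=(1,2): 3·1+2·2=7≤7, 2·1+6·2=14≤32, objective 19.
(x_1,x_2)=(0,3): 3·0+2·3=6≤7, 2·0+6·3=18≤32, objective 18.
(x_1,x_2)=(1,1): 3·1+2·1=5≤7, 2·1+6·1=8≤32, objective 13.
(x_1,x_2)=(0,2): 3·0+2·2=4≤7, 2·0+6·2=12≤32, objective 12.
Maximum is 19 at (x_1,x_2)=(1,2).

19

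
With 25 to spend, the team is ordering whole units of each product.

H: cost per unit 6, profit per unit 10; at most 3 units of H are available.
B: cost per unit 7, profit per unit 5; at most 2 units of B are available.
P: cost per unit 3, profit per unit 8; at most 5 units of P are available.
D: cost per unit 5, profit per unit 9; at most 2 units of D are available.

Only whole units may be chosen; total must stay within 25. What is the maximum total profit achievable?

5×P and 2×D: cost 25 ≤ 25, profit 5·8 + 2·9 = 58.
1×H, 3×P, and 2×D: cost 25 ≤ 25, profit 1·10 + 3·8 + 2·9 = 52.
Best is 58.

58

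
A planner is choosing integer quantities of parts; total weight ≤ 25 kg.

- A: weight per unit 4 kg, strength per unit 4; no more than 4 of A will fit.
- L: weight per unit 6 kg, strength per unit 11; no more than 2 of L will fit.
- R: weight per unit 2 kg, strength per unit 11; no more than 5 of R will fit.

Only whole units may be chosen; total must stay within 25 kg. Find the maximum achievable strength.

This is a bounded integer knapsack.
R has the best ratio (11/2); taking only R gives at most 5×11 = 55 (stopped by the supply cap of 5).
Mixing does better — 2×L and 5×R: weight 22 ≤ 25, strength 2·11 + 5·11 = 77.

77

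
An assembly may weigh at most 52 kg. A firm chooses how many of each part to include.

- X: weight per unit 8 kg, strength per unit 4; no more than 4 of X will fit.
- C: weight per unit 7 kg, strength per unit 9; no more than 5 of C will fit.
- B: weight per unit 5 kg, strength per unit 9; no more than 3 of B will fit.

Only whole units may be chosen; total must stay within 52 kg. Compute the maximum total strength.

This is a bounded integer knapsack.
Take 5×C and 3×B: weight 50 ≤ 52, strength 5·9 + 3·9 = 72.
B has the best ratio (9/5) and is taken to its limit of 3; remaining capacity is filled optimally with the others.

72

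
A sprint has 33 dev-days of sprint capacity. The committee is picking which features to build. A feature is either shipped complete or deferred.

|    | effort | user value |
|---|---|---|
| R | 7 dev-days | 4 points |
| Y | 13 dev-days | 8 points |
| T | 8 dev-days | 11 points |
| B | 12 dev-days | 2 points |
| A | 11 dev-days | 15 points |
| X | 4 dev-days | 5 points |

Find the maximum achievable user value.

35

R + T + A + X: effort 7 + 8 + 11 + 4 = 30 ≤ 33, user value 4 + 11 + 15 + 5 = 35.
Y + T + A: effort 13 + 8 + 11 = 32 ≤ 33, user value 8 + 11 + 15 = 34.
Best is R, T, A, and X with total user value 35.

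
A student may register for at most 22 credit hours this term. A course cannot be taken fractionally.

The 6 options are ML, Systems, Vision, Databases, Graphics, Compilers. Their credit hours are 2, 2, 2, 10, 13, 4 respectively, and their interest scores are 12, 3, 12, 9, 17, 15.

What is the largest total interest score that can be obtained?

Allowing fractional choices, the relaxed optimum would be about 57.7, but courses are indivisible.
ML + Vision + Graphics + Compilers: credit hours 2 + 2 + 13 + 4 = 21 ≤ 22, interest score 12 + 12 + 17 + 15 = 56.
ML + Systems + Vision + Databases + Compilers: credit hours 2 + 2 + 2 + 10 + 4 = 20 ≤ 22, interest score 12 + 3 + 12 + 9 + 15 = 51.
Best is ML, Vision, Graphics, and Compilers with total interest score 56.

56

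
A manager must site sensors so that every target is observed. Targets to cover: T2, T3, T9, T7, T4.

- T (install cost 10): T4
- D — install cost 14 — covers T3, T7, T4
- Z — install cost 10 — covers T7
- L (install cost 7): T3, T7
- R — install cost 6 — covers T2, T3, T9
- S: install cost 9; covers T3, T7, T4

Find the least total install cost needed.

Choose R and S: together they cover T2, T3, T9, T7, T4 — every target.
Total install cost: 6 + 9 = 15.
No cover costs less than 15.

15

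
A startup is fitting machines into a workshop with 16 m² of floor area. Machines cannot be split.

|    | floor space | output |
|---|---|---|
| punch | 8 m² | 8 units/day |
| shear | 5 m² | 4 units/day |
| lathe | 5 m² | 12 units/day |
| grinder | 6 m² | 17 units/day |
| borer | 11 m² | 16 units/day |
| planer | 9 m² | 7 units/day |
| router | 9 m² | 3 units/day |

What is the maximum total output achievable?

This is an integer program with binary decision variables.
lathe + grinder: floor space 5 + 6 = 11 ≤ 16, output 12 + 17 = 29.
shear + lathe + grinder: floor space 5 + 5 + 6 = 16 ≤ 16, output 4 + 12 + 17 = 33.
lathe + borer: floor space 5 + 11 = 16 ≤ 16, output 12 + 16 = 28.
Best is shear, lathe, and grinder with total output 33.

33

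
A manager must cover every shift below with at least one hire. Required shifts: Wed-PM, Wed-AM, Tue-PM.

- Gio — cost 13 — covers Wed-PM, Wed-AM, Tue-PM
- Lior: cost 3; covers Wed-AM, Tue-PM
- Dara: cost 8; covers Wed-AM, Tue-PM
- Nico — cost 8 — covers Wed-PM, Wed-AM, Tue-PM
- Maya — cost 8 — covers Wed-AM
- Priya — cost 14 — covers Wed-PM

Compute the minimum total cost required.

8

The greedy cost-per-new-shift heuristic would pick Lior and Nico for 11, but a cheaper cover exists.
Nico alone covers Wed-PM, Wed-AM, Tue-PM — every shift.
Total cost: 8.
No cover costs less than 8.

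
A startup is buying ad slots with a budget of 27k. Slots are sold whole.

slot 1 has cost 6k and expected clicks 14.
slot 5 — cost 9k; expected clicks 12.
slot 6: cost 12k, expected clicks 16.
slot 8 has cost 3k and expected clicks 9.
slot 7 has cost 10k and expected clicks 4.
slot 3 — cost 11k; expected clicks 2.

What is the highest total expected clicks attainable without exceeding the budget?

42

Treat it as a binary knapsack problem.
slot 1 + slot 5 + slot 6: cost 6 + 9 + 12 = 27 ≤ 27, expected clicks 14 + 12 + 16 = 42.
slot 1 + slot 6 + slot 8: cost 6 + 12 + 3 = 21 ≤ 27, expected clicks 14 + 16 + 9 = 39.
Best is slot 1, slot 5, and slot 6 with total expected clicks 42.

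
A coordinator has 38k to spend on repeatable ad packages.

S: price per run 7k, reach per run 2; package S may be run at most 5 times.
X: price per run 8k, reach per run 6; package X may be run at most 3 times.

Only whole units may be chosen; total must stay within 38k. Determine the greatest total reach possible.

This is a bounded integer knapsack.
2×S and 3×X: price 38 ≤ 38, reach 2·2 + 3·6 = 22.
1×S and 3×X: price 31 ≤ 38, reach 1·2 + 3·6 = 20.
Best is 22.

22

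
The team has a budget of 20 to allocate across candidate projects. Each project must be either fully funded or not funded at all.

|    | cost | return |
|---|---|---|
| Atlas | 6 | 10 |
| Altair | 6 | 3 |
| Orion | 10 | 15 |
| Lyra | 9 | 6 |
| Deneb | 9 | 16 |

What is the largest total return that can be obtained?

31

Treat it as a binary knapsack problem.
Allowing fractional choices, the relaxed optimum would be about 33.5, but projects are indivisible.
Atlas + Deneb: cost 6 + 9 = 15 ≤ 20, return 10 + 16 = 26.
Orion + Deneb: cost 10 + 9 = 19 ≤ 20, return 15 + 16 = 31.
Best is Orion and Deneb with total return 31.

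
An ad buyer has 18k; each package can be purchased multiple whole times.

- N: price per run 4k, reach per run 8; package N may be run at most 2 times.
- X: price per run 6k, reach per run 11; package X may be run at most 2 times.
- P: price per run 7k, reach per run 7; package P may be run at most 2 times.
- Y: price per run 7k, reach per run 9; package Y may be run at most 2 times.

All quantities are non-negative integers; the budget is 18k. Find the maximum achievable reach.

30

Take 1×N and 2×X: price 16 ≤ 18, reach 1·8 + 2·11 = 30.
No other integer combination yields more.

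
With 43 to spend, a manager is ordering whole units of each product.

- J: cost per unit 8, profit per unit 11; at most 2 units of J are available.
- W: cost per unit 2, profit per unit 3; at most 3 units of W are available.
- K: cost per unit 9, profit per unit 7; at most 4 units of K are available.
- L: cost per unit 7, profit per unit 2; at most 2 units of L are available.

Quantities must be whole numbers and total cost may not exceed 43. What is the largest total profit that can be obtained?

Take 2×J, 3×W, and 2×K: cost 40 ≤ 43, profit 2·11 + 3·3 + 2·7 = 45.
W has the best ratio (3/2) and is taken to its limit of 3; remaining capacity is filled optimally with the others.

45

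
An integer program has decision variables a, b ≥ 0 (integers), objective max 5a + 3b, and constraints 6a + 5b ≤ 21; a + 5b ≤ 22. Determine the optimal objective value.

(a,b)=(3,0) is feasible, giving 15.
(a,b)=(2,1) is feasible, giving 13.
No feasible integer point exceeds 15.

15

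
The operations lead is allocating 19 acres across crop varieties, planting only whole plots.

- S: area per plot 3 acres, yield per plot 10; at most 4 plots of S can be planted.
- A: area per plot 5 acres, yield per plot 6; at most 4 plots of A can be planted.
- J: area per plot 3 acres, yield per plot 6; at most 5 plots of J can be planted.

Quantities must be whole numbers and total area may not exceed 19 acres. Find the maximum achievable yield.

52

Take 4×S and 2×J: area 18 ≤ 19, yield 4·10 + 2·6 = 52.
S has the best ratio (10/3) and is taken to its limit of 4; remaining capacity is filled optimally with the others.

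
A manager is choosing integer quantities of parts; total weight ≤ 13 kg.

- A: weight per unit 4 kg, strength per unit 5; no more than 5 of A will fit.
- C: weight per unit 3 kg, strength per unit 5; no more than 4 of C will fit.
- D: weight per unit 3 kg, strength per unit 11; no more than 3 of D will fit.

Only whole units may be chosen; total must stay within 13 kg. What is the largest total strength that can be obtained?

38

This is a bounded integer knapsack.
D has the best ratio (11/3); taking only D gives at most 3×11 = 33 (stopped by the supply cap of 3).
Mixing does better — 1×C and 3×D: weight 12 ≤ 13, strength 1·5 + 3·11 = 38.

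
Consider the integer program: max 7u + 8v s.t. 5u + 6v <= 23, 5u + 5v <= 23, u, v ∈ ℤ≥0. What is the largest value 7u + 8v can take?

31

The continuous relaxation peaks at (4.6, 0) with value 32.20; rounding to a feasible lattice point costs some objective.
(u,v)=(1,3): 5·1+6·3=23≤23, 5·1+5·3=20≤23, objective 31.
(u,v)=(2,2): 5·2+6·2=22≤23, 5·2+5·2=20≤23, objective 30.
(u,v)=(3,1): 5·3+6·1=21≤23, 5·3+5·1=20≤23, objective 29.
No feasible integer point exceeds 31.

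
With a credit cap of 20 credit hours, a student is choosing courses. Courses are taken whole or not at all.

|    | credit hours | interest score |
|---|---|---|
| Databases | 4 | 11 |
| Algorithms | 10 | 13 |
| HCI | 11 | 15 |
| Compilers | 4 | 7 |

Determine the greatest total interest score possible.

This is a 0-1 knapsack instance.
Allowing fractional choices, the relaxed optimum would be about 34.3, but courses are indivisible.
Databases + HCI + Compilers: credit hours 4 + 11 + 4 = 19 ≤ 20, interest score 11 + 15 + 7 = 33.
Databases + Algorithms + Compilers: credit hours 4 + 10 + 4 = 18 ≤ 20, interest score 11 + 13 + 7 = 31.
Databases + HCI: credit hours 4 + 11 = 15 ≤ 20, interest score 11 + 15 = 26.
Best is Databases, HCI, and Compilers with total interest score 33.

33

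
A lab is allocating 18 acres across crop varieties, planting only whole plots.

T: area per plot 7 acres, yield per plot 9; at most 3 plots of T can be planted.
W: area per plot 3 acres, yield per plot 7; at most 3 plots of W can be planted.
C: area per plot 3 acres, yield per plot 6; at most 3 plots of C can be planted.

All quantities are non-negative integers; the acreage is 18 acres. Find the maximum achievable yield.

This is a bounded integer knapsack.
W has the best ratio (7/3); taking only W gives at most 3×7 = 21 (stopped by the supply cap of 3).
Mixing does better — 3×W and 3×C: area 18 ≤ 18, yield 3·7 + 3·6 = 39.

39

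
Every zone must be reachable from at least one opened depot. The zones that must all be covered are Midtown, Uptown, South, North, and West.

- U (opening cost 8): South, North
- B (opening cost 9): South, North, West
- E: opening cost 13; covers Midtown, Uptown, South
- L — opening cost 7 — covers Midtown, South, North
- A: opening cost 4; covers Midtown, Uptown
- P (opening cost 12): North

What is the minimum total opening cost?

Choose B and A: together they cover Midtown, Uptown, South, North, West — every zone.
Total opening cost: 9 + 4 = 13.

13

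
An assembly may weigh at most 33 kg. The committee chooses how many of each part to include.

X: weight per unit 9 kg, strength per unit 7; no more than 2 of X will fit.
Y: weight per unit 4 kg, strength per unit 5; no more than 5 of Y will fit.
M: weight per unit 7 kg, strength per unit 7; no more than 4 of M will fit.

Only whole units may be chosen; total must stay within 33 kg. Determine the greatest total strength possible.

36

Y has the best ratio (5/4); taking only Y gives at most 5×5 = 25 (stopped by the supply cap of 5).
Mixing does better — 3×Y and 3×M: weight 33 ≤ 33, strength 3·5 + 3·7 = 36.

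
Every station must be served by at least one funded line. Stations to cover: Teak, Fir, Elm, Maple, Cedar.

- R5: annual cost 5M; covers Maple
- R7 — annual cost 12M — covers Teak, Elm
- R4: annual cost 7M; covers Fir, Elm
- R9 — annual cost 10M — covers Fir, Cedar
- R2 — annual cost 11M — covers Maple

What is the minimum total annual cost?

27

The greedy cost-per-new-station heuristic would pick R4, R5, R9, and R7 for 34, but a cheaper cover exists.
Choose R5, R7, and R9: together they cover Teak, Fir, Elm, Maple, Cedar — every station.
Total annual cost: 5 + 12 + 10 = 27.
No cover costs less than 27.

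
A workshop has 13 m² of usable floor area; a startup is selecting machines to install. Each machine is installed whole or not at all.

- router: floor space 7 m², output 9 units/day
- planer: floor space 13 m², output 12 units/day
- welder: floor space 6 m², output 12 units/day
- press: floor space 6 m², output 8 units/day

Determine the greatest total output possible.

21

Allowing fractional choices, the relaxed optimum would be about 21.3, but machines are indivisible.
welder + press: floor space 6 + 6 = 12 ≤ 13, output 12 + 8 = 20.
router + welder: floor space 7 + 6 = 13 ≤ 13, output 9 + 12 = 21.
router + press: floor space 7 + 6 = 13 ≤ 13, output 9 + 8 = 17.
Best is router and welder with total output 21.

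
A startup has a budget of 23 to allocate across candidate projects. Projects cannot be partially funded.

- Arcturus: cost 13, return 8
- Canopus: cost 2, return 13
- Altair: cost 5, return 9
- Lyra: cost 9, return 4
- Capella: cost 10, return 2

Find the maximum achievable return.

Allowing fractional choices, the relaxed optimum would be about 31.3, but projects are indivisible.
Canopus + Altair + Lyra: cost 2 + 5 + 9 = 16 ≤ 23, return 13 + 9 + 4 = 26.
Arcturus + Canopus + Altair: cost 13 + 2 + 5 = 20 ≤ 23, return 8 + 13 + 9 = 30.
Best is Arcturus, Canopus, and Altair with total return 30.

30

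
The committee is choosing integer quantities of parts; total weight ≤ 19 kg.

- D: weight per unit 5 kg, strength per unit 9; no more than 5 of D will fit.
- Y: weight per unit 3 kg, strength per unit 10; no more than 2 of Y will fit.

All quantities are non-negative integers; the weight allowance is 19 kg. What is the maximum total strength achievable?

38

3×D and 1×Y: weight 18 ≤ 19, strength 3·9 + 1·10 = 37.
2×D and 2×Y: weight 16 ≤ 19, strength 2·9 + 2·10 = 38.
Best is 38.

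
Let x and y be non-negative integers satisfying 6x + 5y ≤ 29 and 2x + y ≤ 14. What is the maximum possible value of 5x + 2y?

The continuous relaxation peaks at (4.83, 0) with value 24.17; rounding to a feasible lattice point costs some objective.
(x,y)=(4,1): 6·4+5·1=29≤29, 2·4+1·1=9≤14, objective 22.
(x,y)=(4,0): 6·4+5·0=24≤29, 2·4+1·0=8≤14, objective 20.
(x,y)=(3,2): 6·3+5·2=28≤29, 2·3+1·2=8≤14, objective 19.
(x,y)=(3,1): 6·3+5·1=23≤29, 2·3+1·1=7≤14, objective 17.
Maximum is 22 at (x,y)=(4,1).

22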